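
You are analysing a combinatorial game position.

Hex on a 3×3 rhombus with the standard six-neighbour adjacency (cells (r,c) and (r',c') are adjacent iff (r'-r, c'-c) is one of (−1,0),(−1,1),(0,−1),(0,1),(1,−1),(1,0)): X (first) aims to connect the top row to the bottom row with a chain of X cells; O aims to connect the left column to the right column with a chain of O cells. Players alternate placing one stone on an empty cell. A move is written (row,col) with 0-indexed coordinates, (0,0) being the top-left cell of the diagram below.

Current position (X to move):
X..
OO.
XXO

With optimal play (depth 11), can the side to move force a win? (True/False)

X winning at [X../OO./XXO]: False

p1 X@[X../OO./XXO]: (0,1)[XX./OO./XXO]-1* (0,2)[X.X/OO./XXO]-1 (1,2)[X../OOX/XXO]-1
p2 O@[XX./OO./XXO]: (0,2)[XXO/OO./XXO]+1* (1,2)[XX./OOO/XXO]+1
p3 X@[XXO/OO./XXO] terminal -1; root [X../OO./XXO] d11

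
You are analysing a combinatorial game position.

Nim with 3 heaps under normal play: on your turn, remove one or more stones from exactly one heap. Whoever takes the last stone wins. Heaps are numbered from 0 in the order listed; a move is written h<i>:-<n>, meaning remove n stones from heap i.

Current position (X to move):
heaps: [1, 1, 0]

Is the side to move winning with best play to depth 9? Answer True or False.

ply 1, X at (1,1,0) | h0:-1=-1→(0,1,0)*; h1:-1=-1→(1,0,0)
ply 2, O at (0,1,0) | h1:-1=+1→(0,0,0)*
ply 3: (0,0,0) is terminal -1 (X); from (1,1,0) depth 9

X winning at [(1,1,0)]: False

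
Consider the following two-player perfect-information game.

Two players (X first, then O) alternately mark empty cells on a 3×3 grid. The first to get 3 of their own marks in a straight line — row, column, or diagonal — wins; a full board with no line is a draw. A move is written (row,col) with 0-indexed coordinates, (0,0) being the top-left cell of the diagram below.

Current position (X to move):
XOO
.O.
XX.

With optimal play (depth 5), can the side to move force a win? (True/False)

[XOO/.O./XX.] X move#1: (1,0):+1/XOO/XO./XX.*, (1,2):+1/XOO/.OX/XX., (2,2):+1/XOO/.O./XXX
[XOO/XO./XX.] end (terminal -1, O#2); searched XOO/.O./XX. to 5

X winning at [XOO/.O./XX.]: True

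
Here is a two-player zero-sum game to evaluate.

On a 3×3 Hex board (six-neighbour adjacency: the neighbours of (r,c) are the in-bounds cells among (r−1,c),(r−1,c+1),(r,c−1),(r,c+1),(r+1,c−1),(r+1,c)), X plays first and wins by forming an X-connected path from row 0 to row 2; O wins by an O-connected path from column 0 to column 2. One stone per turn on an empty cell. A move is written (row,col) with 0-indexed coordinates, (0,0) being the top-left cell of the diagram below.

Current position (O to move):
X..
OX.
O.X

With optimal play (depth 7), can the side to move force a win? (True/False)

p1 O@[X../OX./O.X]: (0,1)[XO./OX./O.X]-1* (0,2)[X.O/OX./O.X]-1 (1,2)[X../OXO/O.X]-1 (2,1)[X../OX./OOX]-1
p2 X@[XO./OX./O.X]: (0,2)[XOX/OX./O.X]+1* (1,2)[XO./OXX/O.X]-1 (2,1)[XO./OX./OXX]-1
p3 O@[XOX/OX./O.X]: (1,2)[XOX/OXO/O.X]-1* (2,1)[XOX/OX./OOX]-1
p4 X@[XOX/OXO/O.X]: (2,1)[XOX/OXO/OXX]+1*
p5 O@[XOX/OXO/OXX] terminal -1; root [X../OX./O.X] d7

O winning at [X../OX./O.X]: False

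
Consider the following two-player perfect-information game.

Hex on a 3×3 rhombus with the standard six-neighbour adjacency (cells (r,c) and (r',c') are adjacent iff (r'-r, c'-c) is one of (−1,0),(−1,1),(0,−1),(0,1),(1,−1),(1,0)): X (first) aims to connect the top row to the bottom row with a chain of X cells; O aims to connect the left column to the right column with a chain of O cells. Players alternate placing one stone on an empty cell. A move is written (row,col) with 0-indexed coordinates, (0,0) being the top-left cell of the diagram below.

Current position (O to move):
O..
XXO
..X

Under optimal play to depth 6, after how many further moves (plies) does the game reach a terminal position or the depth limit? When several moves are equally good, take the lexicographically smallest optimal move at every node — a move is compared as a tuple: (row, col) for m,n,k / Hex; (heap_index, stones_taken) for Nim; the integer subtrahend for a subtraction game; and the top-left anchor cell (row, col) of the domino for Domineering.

p1 O@[O../XXO/..X]: (0,1)[OO./XXO/..X]-1* (0,2)[O.O/XXO/..X]-1 (2,0)[O../XXO/O.X]-1 (2,1)[O../XXO/.OX]-1
p2 X@[OO./XXO/..X]: (0,2)[OOX/XXO/..X]+1* (2,0)[OO./XXO/X.X]-1 (2,1)[OO./XXO/.XX]-1
p3 O@[OOX/XXO/..X]: (2,0)[OOX/XXO/O.X]-1* (2,1)[OOX/XXO/.OX]-1
p4 X@[OOX/XXO/O.X]: (2,1)[OOX/XXO/OXX]+1*
p5 O@[OOX/XXO/OXX] terminal -1; root [O../XXO/..X] d6

PV length from [O../XXO/..X]: 4 plies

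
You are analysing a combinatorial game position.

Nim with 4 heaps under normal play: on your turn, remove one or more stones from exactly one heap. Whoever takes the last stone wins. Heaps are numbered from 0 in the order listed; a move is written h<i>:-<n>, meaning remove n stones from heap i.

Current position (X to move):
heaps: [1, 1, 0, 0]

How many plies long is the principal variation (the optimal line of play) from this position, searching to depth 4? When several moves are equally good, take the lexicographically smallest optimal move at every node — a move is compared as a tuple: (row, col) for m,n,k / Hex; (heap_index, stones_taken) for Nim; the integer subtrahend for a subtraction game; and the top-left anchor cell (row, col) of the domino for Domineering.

PV length from [(1,1,0,0)]: 2 plies

[(1,1,0,0)] X move#1: h0:-1:-1/(0,1,0,0)*, h1:-1:-1/(1,0,0,0)
[(0,1,0,0)] O move#2: h1:-1:+1/(0,0,0,0)*
[(0,0,0,0)] end (terminal -1, X#3); searched (1,1,0,0) to 4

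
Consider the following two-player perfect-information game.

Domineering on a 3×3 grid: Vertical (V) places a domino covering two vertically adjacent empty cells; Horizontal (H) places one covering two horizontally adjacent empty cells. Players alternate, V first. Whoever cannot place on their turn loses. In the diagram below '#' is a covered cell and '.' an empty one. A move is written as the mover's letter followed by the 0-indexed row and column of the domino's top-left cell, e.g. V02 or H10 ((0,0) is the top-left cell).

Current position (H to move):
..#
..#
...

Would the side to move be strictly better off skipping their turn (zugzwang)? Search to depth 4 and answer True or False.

ply 1, H at ..#/..#/... | H00=-1→###/..#/...; H10=+1→..#/###/...*; H20=-1→..#/..#/##.; H21=-1→..#/..#/.##
ply 2: ..#/###/... is terminal -1 (V); from ..#/..#/... depth 4
suppose H passes — search the same position with V to move:
pass> ply 1, V at ..#/..#/... | V00=+1→#.#/#.#/...*; V01=+1→.##/.##/...; V10=+1→..#/#.#/#..; V11=+1→..#/.##/.#.
pass> ply 2, H at #.#/#.#/... | H20=-1→#.#/#.#/##.*; H21=-1→#.#/#.#/.##
pass> ply 3, V at #.#/#.#/##. | V01=+1→###/###/##.*
pass> ply 4: ###/###/##. is terminal -1 (H); from ..#/..#/... depth 4
for H: play +1, pass -1

zugzwang(..#/..#/..., H) = False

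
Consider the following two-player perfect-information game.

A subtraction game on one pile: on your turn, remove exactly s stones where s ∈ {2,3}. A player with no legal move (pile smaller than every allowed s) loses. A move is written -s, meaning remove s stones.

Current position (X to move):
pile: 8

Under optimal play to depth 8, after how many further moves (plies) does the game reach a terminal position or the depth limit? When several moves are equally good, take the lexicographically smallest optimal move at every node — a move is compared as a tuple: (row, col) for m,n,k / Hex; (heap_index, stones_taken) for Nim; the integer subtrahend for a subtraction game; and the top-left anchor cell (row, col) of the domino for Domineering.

[8] X move#1: -2:+1/6*, -3:+1/5
[6] O move#2: -2:-1/4*, -3:-1/3
[4] X move#3: -2:-1/2, -3:+1/1*
[1] end (terminal -1, O#4); searched 8 to 8

PV length from [8]: 3 plies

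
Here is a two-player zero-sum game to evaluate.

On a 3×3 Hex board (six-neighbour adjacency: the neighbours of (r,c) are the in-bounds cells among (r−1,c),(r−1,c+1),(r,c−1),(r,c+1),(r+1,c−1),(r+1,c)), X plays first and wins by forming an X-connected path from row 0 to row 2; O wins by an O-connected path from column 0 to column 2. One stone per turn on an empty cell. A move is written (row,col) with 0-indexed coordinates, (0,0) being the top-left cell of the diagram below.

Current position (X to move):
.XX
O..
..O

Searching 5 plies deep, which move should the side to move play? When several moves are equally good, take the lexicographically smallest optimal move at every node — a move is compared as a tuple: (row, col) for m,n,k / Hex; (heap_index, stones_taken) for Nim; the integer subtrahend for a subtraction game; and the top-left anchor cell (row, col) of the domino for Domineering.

X's best at [.XX/O../..O]: (1,1)

ply 1, X at .XX/O../..O | (0,0)=-1→XXX/O../..O; (1,1)=+1→.XX/OX./..O*; (1,2)=-1→.XX/O.X/..O; (2,0)=-1→.XX/O../X.O; (2,1)=+1→.XX/O../.XO
ply 2, O at .XX/OX./..O | (0,0)=-1→OXX/OX./..O*; (1,2)=-1→.XX/OXO/..O; (2,0)=-1→.XX/OX./O.O; (2,1)=-1→.XX/OX./.OO
ply 3, X at OXX/OX./..O | (1,2)=+1→OXX/OXX/..O*; (2,0)=+1→OXX/OX./X.O; (2,1)=+1→OXX/OX./.XO
ply 4, O at OXX/OXX/..O | (2,0)=-1→OXX/OXX/O.O*; (2,1)=-1→OXX/OXX/.OO
ply 5, X at OXX/OXX/O.O | (2,1)=+1→OXX/OXX/OXO*
ply 6: OXX/OXX/OXO is terminal -1 (O); from .XX/O../..O depth 5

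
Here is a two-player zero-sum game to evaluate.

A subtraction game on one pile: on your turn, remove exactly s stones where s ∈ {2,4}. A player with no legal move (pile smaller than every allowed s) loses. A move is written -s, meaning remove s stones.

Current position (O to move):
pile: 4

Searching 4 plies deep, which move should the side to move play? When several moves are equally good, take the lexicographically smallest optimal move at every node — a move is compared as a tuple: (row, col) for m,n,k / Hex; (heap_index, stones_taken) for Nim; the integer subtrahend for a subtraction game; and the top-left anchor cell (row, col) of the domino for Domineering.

p1 O@[4]: -2[2]-1 -4[0]+1*
p2 X@[0] terminal -1; root [4] d4

O's best at [4]: -4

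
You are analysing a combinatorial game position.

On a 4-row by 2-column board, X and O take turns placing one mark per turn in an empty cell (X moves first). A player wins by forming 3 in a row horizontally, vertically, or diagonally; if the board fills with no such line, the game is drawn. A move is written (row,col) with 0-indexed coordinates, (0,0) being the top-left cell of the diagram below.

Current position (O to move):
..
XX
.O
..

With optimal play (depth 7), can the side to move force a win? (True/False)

ply 1, O at ../XX/.O/.. | (0,0)=+0→O./XX/.O/..*; (0,1)=-1→.O/XX/.O/..; (2,0)=+0→../XX/OO/..; (3,0)=+0→../XX/.O/O.; (3,1)=-1→../XX/.O/.O
ply 2, X at O./XX/.O/.. | (0,1)=+0→OX/XX/.O/..*; (2,0)=+0→O./XX/XO/..; (3,0)=+0→O./XX/.O/X.; (3,1)=+0→O./XX/.O/.X
ply 3, O at OX/XX/.O/.. | (2,0)=+0→OX/XX/OO/..*; (3,0)=+0→OX/XX/.O/O.; (3,1)=+0→OX/XX/.O/.O
ply 4, X at OX/XX/OO/.. | (3,0)=+0→OX/XX/OO/X.*; (3,1)=+0→OX/XX/OO/.X
ply 5, O at OX/XX/OO/X. | (3,1)=+0→OX/XX/OO/XO*
ply 6: OX/XX/OO/XO is terminal +0 (X); from ../XX/.O/.. depth 7

O winning at [../XX/.O/..]: False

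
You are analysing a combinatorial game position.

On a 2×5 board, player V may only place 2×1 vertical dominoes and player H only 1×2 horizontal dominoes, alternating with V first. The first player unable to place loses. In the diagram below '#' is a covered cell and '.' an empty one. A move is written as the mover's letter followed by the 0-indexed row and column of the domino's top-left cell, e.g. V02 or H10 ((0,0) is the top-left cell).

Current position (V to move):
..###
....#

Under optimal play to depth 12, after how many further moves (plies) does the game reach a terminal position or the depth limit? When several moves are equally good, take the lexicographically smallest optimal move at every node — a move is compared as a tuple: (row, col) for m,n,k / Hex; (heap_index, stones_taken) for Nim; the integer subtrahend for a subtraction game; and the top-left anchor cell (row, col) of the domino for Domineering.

[..###/....#] V move#1: V00:-1/#.###/#...#, V01:+1/.####/.#..#*
[.####/.#..#] H move#2: H12:-1/.####/.####*
[.####/.####] V move#3: V00:+1/#####/#####*
[#####/#####] end (terminal -1, H#4); searched ..###/....# to 12

PV length from [..###/....#]: 3 plies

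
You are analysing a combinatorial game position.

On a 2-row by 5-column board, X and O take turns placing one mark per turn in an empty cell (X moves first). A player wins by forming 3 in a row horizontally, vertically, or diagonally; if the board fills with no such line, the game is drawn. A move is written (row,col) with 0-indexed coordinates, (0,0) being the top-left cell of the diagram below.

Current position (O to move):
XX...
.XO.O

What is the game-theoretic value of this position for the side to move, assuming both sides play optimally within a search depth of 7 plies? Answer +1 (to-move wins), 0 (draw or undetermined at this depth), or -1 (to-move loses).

ply 1, O at XX.../.XO.O | (0,2)=+0→XXO../.XO.O; (0,3)=-1→XX.O./.XO.O; (0,4)=-1→XX..O/.XO.O; (1,0)=-1→XX.../OXO.O; (1,3)=+1→XX.../.XOOO*
ply 2: XX.../.XOOO is terminal -1 (X); from XX.../.XO.O depth 7

value(XX.../.XO.O, O) = +1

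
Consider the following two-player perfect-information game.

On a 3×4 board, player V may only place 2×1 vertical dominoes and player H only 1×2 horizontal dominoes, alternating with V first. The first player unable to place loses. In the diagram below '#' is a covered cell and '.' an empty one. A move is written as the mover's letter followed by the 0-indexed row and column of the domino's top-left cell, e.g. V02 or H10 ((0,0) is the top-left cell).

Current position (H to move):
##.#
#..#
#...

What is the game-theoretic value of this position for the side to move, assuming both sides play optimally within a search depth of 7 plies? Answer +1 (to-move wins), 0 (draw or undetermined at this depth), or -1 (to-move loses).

value(##.#/#..#/#..., H) = +1

p1 H@[##.#/#..#/#...]: H11[##.#/####/#...]+1* H21[##.#/#..#/###.]-1 H22[##.#/#..#/#.##]-1
p2 V@[##.#/####/#...] terminal -1; root [##.#/#..#/#...] d7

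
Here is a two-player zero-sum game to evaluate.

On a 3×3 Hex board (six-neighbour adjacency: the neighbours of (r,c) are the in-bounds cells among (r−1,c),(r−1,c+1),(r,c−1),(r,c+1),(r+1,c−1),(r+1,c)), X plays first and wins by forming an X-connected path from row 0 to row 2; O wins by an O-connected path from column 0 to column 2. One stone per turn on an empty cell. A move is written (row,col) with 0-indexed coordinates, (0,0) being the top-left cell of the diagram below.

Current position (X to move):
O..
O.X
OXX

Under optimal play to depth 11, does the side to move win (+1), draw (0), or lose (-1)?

value(O../O.X/OXX, X) = +1

[O../O.X/OXX] X move#1: (0,1):+1/OX./O.X/OXX*, (0,2):+1/O.X/O.X/OXX, (1,1):+1/O../OXX/OXX
[OX./O.X/OXX] O move#2: (0,2):-1/OXO/O.X/OXX*, (1,1):-1/OX./OOX/OXX
[OXO/O.X/OXX] X move#3: (1,1):+1/OXO/OXX/OXX*
[OXO/OXX/OXX] end (terminal -1, O#4); searched O../O.X/OXX to 11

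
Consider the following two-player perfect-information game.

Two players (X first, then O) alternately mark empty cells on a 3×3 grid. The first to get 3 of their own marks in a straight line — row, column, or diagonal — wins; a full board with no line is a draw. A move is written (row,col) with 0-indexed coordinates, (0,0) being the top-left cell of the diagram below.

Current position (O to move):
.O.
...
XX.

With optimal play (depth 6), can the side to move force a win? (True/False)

p1 O@[.O./.../XX.]: (0,0)[OO./.../XX.]-1 (0,2)[.OO/.../XX.]-1 (1,0)[.O./O../XX.]-1 (1,1)[.O./.O./XX.]-1 (1,2)[.O./..O/XX.]-1 (2,2)[.O./.../XXO]+0*
p2 X@[.O./.../XXO]: (0,0)[XO./.../XXO]+0* (0,2)[.OX/.../XXO]+0 (1,0)[.O./X../XXO]-1 (1,1)[.O./.X./XXO]-1 (1,2)[.O./..X/XXO]-1
p3 O@[XO./.../XXO]: (0,2)[XOO/.../XXO]-1 (1,0)[XO./O../XXO]+0* (1,1)[XO./.O./XXO]-1 (1,2)[XO./..O/XXO]-1
p4 X@[XO./O../XXO]: (0,2)[XOX/O../XXO]+0* (1,1)[XO./OX./XXO]+0 (1,2)[XO./O.X/XXO]+0
p5 O@[XOX/O../XXO]: (1,1)[XOX/OO./XXO]+0* (1,2)[XOX/O.O/XXO]-1
p6 X@[XOX/OO./XXO]: (1,2)[XOX/OOX/XXO]+0*
p7 O@[XOX/OOX/XXO] terminal +0; root [.O./.../XX.] d6

O winning at [.O./.../XX.]: False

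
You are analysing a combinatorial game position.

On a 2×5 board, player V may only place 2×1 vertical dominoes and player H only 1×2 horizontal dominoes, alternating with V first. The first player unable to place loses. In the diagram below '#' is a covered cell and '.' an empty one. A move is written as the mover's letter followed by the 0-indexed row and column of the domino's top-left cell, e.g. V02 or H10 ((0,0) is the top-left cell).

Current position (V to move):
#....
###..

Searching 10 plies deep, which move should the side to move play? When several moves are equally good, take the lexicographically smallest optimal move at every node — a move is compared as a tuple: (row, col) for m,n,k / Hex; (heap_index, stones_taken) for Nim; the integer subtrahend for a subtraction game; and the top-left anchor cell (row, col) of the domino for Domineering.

V's best at [#..../###..]: V03

p1 V@[#..../###..]: V03[#..#./####.]+1* V04[#...#/###.#]-1
p2 H@[#..#./####.]: H01[####./####.]-1*
p3 V@[####./####.]: V04[#####/#####]+1*
p4 H@[#####/#####] terminal -1; root [#..../###..] d10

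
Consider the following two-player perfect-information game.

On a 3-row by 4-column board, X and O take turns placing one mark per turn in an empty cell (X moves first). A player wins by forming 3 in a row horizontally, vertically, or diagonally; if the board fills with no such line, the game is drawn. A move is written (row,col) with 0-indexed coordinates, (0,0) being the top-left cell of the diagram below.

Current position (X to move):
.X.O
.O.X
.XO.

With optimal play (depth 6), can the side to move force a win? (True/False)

p1 X@[.X.O/.O.X/.XO.]: (0,0)[XX.O/.O.X/.XO.]-1* (0,2)[.XXO/.O.X/.XO.]-1 (1,0)[.X.O/XO.X/.XO.]-1 (1,2)[.X.O/.OXX/.XO.]-1 (2,0)[.X.O/.O.X/XXO.]-1 (2,3)[.X.O/.O.X/.XOX]-1
p2 O@[XX.O/.O.X/.XO.]: (0,2)[XXOO/.O.X/.XO.]+1* (1,0)[XX.O/OO.X/.XO.]-1 (1,2)[XX.O/.OOX/.XO.]-1 (2,0)[XX.O/.O.X/OXO.]-1 (2,3)[XX.O/.O.X/.XOO]-1
p3 X@[XXOO/.O.X/.XO.]: (1,0)[XXOO/XO.X/.XO.]-1* (1,2)[XXOO/.OXX/.XO.]-1 (2,0)[XXOO/.O.X/XXO.]-1 (2,3)[XXOO/.O.X/.XOX]-1
p4 O@[XXOO/XO.X/.XO.]: (1,2)[XXOO/XOOX/.XO.]+1* (2,0)[XXOO/XO.X/OXO.]+1 (2,3)[XXOO/XO.X/.XOO]-1
p5 X@[XXOO/XOOX/.XO.] terminal -1; root [.X.O/.O.X/.XO.] d6

X winning at [.X.O/.O.X/.XO.]: False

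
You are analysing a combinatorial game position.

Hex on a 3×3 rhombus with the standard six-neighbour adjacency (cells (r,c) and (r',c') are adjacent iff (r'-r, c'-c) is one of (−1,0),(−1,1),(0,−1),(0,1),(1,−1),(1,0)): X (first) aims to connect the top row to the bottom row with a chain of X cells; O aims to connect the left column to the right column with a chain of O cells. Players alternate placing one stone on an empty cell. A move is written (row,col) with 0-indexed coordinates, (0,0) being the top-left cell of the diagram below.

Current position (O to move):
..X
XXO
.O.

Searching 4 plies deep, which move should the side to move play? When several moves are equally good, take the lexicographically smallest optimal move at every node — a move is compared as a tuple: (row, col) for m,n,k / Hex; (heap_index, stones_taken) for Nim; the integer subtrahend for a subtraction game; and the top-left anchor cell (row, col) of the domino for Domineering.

[..X/XXO/.O.] O move#1: (0,0):-1/O.X/XXO/.O., (0,1):-1/.OX/XXO/.O., (2,0):+1/..X/XXO/OO.*, (2,2):-1/..X/XXO/.OO
[..X/XXO/OO.] end (terminal -1, X#2); searched ..X/XXO/.O. to 4

O's best at [..X/XXO/.O.]: (2,0)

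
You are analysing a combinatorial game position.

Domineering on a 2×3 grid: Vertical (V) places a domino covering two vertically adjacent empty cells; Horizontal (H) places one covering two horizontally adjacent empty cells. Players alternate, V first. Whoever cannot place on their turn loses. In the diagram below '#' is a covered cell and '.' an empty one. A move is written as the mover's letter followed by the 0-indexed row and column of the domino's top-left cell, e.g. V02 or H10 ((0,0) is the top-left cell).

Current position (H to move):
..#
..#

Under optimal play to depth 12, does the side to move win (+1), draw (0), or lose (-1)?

value(..#/..#, H) = +1

p1 H@[..#/..#]: H00[###/..#]+1* H10[..#/###]+1
p2 V@[###/..#] terminal -1; root [..#/..#] d12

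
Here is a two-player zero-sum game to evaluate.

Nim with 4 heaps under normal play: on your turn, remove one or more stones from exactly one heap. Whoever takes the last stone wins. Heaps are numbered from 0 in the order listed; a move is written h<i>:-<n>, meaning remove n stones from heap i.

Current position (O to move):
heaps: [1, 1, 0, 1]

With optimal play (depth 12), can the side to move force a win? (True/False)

ply 1, O at (1,1,0,1) | h0:-1=+1→(0,1,0,1)*; h1:-1=+1→(1,0,0,1); h3:-1=+1→(1,1,0,0)
ply 2, X at (0,1,0,1) | h1:-1=-1→(0,0,0,1)*; h3:-1=-1→(0,1,0,0)
ply 3, O at (0,0,0,1) | h3:-1=+1→(0,0,0,0)*
ply 4: (0,0,0,0) is terminal -1 (X); from (1,1,0,1) depth 12

O winning at [(1,1,0,1)]: True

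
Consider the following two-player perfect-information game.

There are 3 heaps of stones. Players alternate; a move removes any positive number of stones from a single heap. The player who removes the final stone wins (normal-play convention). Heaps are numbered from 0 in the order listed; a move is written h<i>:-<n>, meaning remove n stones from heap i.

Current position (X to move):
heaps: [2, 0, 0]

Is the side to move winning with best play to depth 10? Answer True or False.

X winning at [(2,0,0)]: True

p1 X@[(2,0,0)]: h0:-1[(1,0,0)]-1 h0:-2[(0,0,0)]+1*
p2 O@[(0,0,0)] terminal -1; root [(2,0,0)] d10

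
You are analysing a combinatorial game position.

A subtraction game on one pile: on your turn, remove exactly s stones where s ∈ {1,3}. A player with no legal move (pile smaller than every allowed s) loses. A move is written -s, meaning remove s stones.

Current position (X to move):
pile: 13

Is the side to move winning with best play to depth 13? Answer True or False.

X winning at [13]: True

ply 1, X at 13 | -1=+1→12*; -3=+1→10
ply 2, O at 12 | -1=-1→11*; -3=-1→9
ply 3, X at 11 | -1=+1→10*; -3=+1→8
ply 4, O at 10 | -1=-1→9*; -3=-1→7
ply 5, X at 9 | -1=+1→8*; -3=+1→6
ply 6, O at 8 | -1=-1→7*; -3=-1→5
ply 7, X at 7 | -1=+1→6*; -3=+1→4
ply 8, O at 6 | -1=-1→5*; -3=-1→3
ply 9, X at 5 | -1=+1→4*; -3=+1→2
ply 10, O at 4 | -1=-1→3*; -3=-1→1
ply 11, X at 3 | -1=+1→2*; -3=+1→0
ply 12, O at 2 | -1=-1→1*
ply 13, X at 1 | -1=+1→0*
ply 14: 0 is terminal -1 (O); from 13 depth 13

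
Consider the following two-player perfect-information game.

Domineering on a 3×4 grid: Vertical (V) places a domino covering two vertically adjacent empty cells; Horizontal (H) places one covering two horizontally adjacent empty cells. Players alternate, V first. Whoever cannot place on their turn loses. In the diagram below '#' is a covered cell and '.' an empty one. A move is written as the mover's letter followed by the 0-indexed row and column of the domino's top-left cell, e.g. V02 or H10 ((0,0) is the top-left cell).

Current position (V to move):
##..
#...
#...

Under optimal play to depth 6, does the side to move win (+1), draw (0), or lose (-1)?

ply 1, V at ##../#.../#... | V02=+1→###./#.#./#...*; V03=-1→##.#/#..#/#...; V11=-1→##../##../##..; V12=+1→##../#.#./#.#.; V13=-1→##../#..#/#..#
ply 2, H at ###./#.#./#... | H21=-1→###./#.#./###.*; H22=-1→###./#.#./#.##
ply 3, V at ###./#.#./###. | V03=+1→####/#.##/###.*; V13=+1→###./#.##/####
ply 4: ####/#.##/###. is terminal -1 (H); from ##../#.../#... depth 6

value(##../#.../#..., V) = +1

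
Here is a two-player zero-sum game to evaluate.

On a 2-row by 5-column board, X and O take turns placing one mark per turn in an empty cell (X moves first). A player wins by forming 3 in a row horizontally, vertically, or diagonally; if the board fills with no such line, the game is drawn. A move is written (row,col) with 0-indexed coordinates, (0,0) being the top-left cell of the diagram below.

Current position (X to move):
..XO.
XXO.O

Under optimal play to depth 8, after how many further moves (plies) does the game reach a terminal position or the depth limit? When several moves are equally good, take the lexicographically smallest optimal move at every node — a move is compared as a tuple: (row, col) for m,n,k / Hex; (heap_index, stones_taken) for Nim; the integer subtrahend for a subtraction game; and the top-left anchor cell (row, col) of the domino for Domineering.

PV length from [..XO./XXO.O]: 4 plies

p1 X@[..XO./XXO.O]: (0,0)[X.XO./XXO.O]-1 (0,1)[.XXO./XXO.O]-1 (0,4)[..XOX/XXO.O]-1 (1,3)[..XO./XXOXO]+0*
p2 O@[..XO./XXOXO]: (0,0)[O.XO./XXOXO]+0* (0,1)[.OXO./XXOXO]+0 (0,4)[..XOO/XXOXO]+0
p3 X@[O.XO./XXOXO]: (0,1)[OXXO./XXOXO]+0* (0,4)[O.XOX/XXOXO]+0
p4 O@[OXXO./XXOXO]: (0,4)[OXXOO/XXOXO]+0*
p5 X@[OXXOO/XXOXO] terminal +0; root [..XO./XXO.O] d8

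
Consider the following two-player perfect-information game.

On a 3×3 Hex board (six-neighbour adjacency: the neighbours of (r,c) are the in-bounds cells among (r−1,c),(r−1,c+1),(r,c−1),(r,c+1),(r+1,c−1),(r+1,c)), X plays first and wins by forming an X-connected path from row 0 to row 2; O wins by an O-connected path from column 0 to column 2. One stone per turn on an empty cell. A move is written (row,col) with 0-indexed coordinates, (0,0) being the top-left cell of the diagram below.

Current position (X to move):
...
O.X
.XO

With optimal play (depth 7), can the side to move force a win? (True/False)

ply 1, X at .../O.X/.XO | (0,0)=-1→X../O.X/.XO; (0,1)=+1→.X./O.X/.XO*; (0,2)=+1→..X/O.X/.XO; (1,1)=+1→.../OXX/.XO; (2,0)=-1→.../O.X/XXO
ply 2, O at .X./O.X/.XO | (0,0)=-1→OX./O.X/.XO*; (0,2)=-1→.XO/O.X/.XO; (1,1)=-1→.X./OOX/.XO; (2,0)=-1→.X./O.X/OXO
ply 3, X at OX./O.X/.XO | (0,2)=+1→OXX/O.X/.XO*; (1,1)=+1→OX./OXX/.XO; (2,0)=+1→OX./O.X/XXO
ply 4: OXX/O.X/.XO is terminal -1 (O); from .../O.X/.XO depth 7

X winning at [.../O.X/.XO]: True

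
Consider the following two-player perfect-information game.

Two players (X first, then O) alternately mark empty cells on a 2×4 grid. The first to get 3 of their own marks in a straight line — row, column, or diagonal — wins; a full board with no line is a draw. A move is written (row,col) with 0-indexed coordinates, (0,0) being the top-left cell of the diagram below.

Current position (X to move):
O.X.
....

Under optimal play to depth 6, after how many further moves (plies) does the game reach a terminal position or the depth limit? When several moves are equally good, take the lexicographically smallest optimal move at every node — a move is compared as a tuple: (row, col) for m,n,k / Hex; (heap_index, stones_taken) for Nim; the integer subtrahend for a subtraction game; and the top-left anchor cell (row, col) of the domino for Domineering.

PV length from [O.X./....]: 6 plies

[O.X./....] X move#1: (0,1):+0/OXX./....*, (0,3):+0/O.XX/...., (1,0):+0/O.X./X..., (1,1):+0/O.X./.X.., (1,2):+0/O.X./..X., (1,3):+0/O.X./...X
[OXX./....] O move#2: (0,3):+0/OXXO/....*, (1,0):-1/OXX./O..., (1,1):-1/OXX./.O.., (1,2):-1/OXX./..O., (1,3):-1/OXX./...O
[OXXO/....] X move#3: (1,0):+0/OXXO/X...*, (1,1):+0/OXXO/.X.., (1,2):+0/OXXO/..X., (1,3):+0/OXXO/...X
[OXXO/X...] O move#4: (1,1):+0/OXXO/XO..*, (1,2):+0/OXXO/X.O., (1,3):+0/OXXO/X..O
[OXXO/XO..] X move#5: (1,2):+0/OXXO/XOX.*, (1,3):+0/OXXO/XO.X
[OXXO/XOX.] O move#6: (1,3):+0/OXXO/XOXO*
[OXXO/XOXO] end (terminal +0, X#7); searched O.X./.... to 6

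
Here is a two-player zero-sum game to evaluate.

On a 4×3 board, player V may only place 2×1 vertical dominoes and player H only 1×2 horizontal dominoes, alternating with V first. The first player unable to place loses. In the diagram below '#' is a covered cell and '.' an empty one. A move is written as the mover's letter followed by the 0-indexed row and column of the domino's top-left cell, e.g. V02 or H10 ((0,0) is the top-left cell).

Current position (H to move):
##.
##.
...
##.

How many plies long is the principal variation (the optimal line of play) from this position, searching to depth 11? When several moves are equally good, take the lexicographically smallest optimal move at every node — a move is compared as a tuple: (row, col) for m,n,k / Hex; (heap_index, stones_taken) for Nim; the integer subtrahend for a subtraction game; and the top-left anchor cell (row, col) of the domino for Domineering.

PV length from [##./##./.../##.]: 2 plies

ply 1, H at ##./##./.../##. | H20=-1→##./##./##./##.*; H21=-1→##./##./.##/##.
ply 2, V at ##./##./##./##. | V02=+1→###/###/##./##.*; V12=+1→##./###/###/##.; V22=+1→##./##./###/###
ply 3: ###/###/##./##. is terminal -1 (H); from ##./##./.../##. depth 11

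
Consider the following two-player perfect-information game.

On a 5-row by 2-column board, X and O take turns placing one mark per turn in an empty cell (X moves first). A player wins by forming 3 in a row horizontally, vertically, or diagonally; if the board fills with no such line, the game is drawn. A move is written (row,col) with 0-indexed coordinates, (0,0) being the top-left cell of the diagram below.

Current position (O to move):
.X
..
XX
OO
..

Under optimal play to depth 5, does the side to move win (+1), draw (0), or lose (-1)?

p1 O@[.X/../XX/OO/..]: (0,0)[OX/../XX/OO/..]-1 (1,0)[.X/O./XX/OO/..]-1 (1,1)[.X/.O/XX/OO/..]+0* (4,0)[.X/../XX/OO/O.]-1 (4,1)[.X/../XX/OO/.O]-1
p2 X@[.X/.O/XX/OO/..]: (0,0)[XX/.O/XX/OO/..]+0* (1,0)[.X/XO/XX/OO/..]+0 (4,0)[.X/.O/XX/OO/X.]+0 (4,1)[.X/.O/XX/OO/.X]+0
p3 O@[XX/.O/XX/OO/..]: (1,0)[XX/OO/XX/OO/..]+0* (4,0)[XX/.O/XX/OO/O.]-1 (4,1)[XX/.O/XX/OO/.O]-1
p4 X@[XX/OO/XX/OO/..]: (4,0)[XX/OO/XX/OO/X.]+0* (4,1)[XX/OO/XX/OO/.X]+0
p5 O@[XX/OO/XX/OO/X.]: (4,1)[XX/OO/XX/OO/XO]+0*
p6 X@[XX/OO/XX/OO/XO] terminal +0; root [.X/../XX/OO/..] d5

value(.X/../XX/OO/.., O) = 0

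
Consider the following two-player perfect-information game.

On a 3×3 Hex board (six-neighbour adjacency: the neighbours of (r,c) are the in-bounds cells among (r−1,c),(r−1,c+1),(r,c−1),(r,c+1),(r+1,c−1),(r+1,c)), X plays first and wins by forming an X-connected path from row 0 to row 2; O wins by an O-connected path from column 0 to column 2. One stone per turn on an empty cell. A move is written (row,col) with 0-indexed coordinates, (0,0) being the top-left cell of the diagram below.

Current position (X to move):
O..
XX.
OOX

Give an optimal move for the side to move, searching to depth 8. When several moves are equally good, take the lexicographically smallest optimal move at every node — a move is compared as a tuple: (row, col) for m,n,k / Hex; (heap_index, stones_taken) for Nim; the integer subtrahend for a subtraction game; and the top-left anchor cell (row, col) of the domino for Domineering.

p1 X@[O../XX./OOX]: (0,1)[OX./XX./OOX]-1 (0,2)[O.X/XX./OOX]-1 (1,2)[O../XXX/OOX]+1*
p2 O@[O../XXX/OOX]: (0,1)[OO./XXX/OOX]-1* (0,2)[O.O/XXX/OOX]-1
p3 X@[OO./XXX/OOX]: (0,2)[OOX/XXX/OOX]+1*
p4 O@[OOX/XXX/OOX] terminal -1; root [O../XX./OOX] d8

X's best at [O../XX./OOX]: (1,2)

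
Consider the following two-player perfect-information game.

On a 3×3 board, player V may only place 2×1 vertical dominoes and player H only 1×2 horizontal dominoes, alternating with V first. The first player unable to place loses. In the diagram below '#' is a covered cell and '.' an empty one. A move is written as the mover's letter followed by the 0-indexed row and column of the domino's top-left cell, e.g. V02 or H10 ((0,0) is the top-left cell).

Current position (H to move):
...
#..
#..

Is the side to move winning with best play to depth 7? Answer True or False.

ply 1, H at .../#../#.. | H00=-1→##./#../#..; H01=-1→.##/#../#..; H11=+1→.../###/#..*; H21=-1→.../#../###
ply 2: .../###/#.. is terminal -1 (V); from .../#../#.. depth 7

H winning at [.../#../#..]: True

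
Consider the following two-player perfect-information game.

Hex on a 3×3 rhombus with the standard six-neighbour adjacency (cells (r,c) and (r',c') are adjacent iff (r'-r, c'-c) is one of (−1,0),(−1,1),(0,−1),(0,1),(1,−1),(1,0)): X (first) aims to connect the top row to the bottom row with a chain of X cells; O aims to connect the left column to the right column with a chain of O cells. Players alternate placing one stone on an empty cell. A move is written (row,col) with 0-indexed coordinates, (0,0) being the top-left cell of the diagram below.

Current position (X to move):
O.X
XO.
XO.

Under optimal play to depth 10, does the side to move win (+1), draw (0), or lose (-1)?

value(O.X/XO./XO., X) = +1

p1 X@[O.X/XO./XO.]: (0,1)[OXX/XO./XO.]+1* (1,2)[O.X/XOX/XO.]+1 (2,2)[O.X/XO./XOX]+1
p2 O@[OXX/XO./XO.] terminal -1; root [O.X/XO./XO.] d10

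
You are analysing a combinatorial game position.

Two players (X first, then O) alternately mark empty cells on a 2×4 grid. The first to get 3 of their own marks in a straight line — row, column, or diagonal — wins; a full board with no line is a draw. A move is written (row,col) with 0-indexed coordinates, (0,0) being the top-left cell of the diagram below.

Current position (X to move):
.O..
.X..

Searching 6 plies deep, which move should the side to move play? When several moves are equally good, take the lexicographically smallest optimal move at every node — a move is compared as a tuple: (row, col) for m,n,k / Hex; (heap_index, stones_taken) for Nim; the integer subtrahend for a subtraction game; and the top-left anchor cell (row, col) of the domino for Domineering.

ply 1, X at .O../.X.. | (0,0)=+0→XO../.X..; (0,2)=+0→.OX./.X..; (0,3)=+0→.O.X/.X..; (1,0)=+0→.O../XX..; (1,2)=+1→.O../.XX.*; (1,3)=+0→.O../.X.X
ply 2, O at .O../.XX. | (0,0)=-1→OO../.XX.*; (0,2)=-1→.OO./.XX.; (0,3)=-1→.O.O/.XX.; (1,0)=-1→.O../OXX.; (1,3)=-1→.O../.XXO
ply 3, X at OO../.XX. | (0,2)=+1→OOX./.XX.*; (0,3)=-1→OO.X/.XX.; (1,0)=+1→OO../XXX.; (1,3)=+1→OO../.XXX
ply 4, O at OOX./.XX. | (0,3)=-1→OOXO/.XX.*; (1,0)=-1→OOX./OXX.; (1,3)=-1→OOX./.XXO
ply 5, X at OOXO/.XX. | (1,0)=+1→OOXO/XXX.*; (1,3)=+1→OOXO/.XXX
ply 6: OOXO/XXX. is terminal -1 (O); from .O../.X.. depth 6

X's best at [.O../.X..]: (1,2)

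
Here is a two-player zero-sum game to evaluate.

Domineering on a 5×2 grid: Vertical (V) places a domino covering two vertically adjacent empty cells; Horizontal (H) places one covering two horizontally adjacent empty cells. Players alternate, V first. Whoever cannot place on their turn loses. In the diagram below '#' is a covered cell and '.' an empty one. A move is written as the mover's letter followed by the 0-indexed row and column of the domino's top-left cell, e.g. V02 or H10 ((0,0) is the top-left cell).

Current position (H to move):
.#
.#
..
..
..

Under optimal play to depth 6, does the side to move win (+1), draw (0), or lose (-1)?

value(.#/.#/../../.., H) = +1

p1 H@[.#/.#/../../..]: H20[.#/.#/##/../..]-1 H30[.#/.#/../##/..]+1* H40[.#/.#/../../##]-1
p2 V@[.#/.#/../##/..]: V00[##/##/../##/..]-1* V10[.#/##/#./##/..]-1
p3 H@[##/##/../##/..]: H20[##/##/##/##/..]+1* H40[##/##/../##/##]+1
p4 V@[##/##/##/##/..] terminal -1; root [.#/.#/../../..] d6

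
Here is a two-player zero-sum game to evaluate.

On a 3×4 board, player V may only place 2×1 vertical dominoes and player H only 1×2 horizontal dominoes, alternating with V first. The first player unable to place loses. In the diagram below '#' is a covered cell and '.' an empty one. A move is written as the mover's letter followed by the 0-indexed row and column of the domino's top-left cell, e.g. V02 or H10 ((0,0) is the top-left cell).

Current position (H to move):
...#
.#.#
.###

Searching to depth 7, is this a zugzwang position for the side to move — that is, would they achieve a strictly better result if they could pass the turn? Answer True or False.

zugzwang(...#/.#.#/.###, H) = False

[...#/.#.#/.###] H move#1: H00:-1/##.#/.#.#/.###*, H01:-1/.###/.#.#/.###
[##.#/.#.#/.###] V move#2: V02:+1/####/.###/.###*, V10:+1/##.#/##.#/####
[####/.###/.###] end (terminal -1, H#3); searched ...#/.#.#/.### to 7
if H skipped the turn, V would face:
~ [...#/.#.#/.###] V move#1: V00:-1/#..#/##.#/.###, V02:+1/..##/.###/.###*, V10:-1/...#/##.#/####
~ [..##/.###/.###] H move#2: H00:-1/####/.###/.###*
~ [####/.###/.###] V move#3: V10:+1/####/####/####*
~ [####/####/####] end (terminal -1, H#4); searched ...#/.#.#/.### to 7
compare (H): move=-1 vs pass=-1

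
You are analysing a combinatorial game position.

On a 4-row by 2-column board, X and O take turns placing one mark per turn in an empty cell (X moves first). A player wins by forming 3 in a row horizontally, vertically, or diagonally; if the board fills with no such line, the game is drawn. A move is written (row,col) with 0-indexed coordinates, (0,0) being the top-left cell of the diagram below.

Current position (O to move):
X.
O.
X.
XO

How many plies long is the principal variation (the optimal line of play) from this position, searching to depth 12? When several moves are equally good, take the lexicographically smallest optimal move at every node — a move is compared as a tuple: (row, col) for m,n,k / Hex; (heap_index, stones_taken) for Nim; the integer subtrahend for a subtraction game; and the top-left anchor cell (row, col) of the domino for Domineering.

PV length from [X./O./X./XO]: 3 plies

p1 O@[X./O./X./XO]: (0,1)[XO/O./X./XO]+0* (1,1)[X./OO/X./XO]+0 (2,1)[X./O./XO/XO]+0
p2 X@[XO/O./X./XO]: (1,1)[XO/OX/X./XO]+0* (2,1)[XO/O./XX/XO]+0
p3 O@[XO/OX/X./XO]: (2,1)[XO/OX/XO/XO]+0*
p4 X@[XO/OX/XO/XO] terminal +0; root [X./O./X./XO] d12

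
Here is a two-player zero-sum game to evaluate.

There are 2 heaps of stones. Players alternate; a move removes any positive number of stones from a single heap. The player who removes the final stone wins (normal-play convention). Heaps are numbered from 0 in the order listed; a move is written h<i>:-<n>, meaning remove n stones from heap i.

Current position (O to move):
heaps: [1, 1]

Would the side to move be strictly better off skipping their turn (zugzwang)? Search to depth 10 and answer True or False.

zugzwang((1,1), O) = True

p1 O@[(1,1)]: h0:-1[(0,1)]-1* h1:-1[(1,0)]-1
p2 X@[(0,1)]: h1:-1[(0,0)]+1*
p3 O@[(0,0)] terminal -1; root [(1,1)] d10
if O skipped the turn, X would face:
~ p1 X@[(1,1)]: h0:-1[(0,1)]-1* h1:-1[(1,0)]-1
~ p2 O@[(0,1)]: h1:-1[(0,0)]+1*
~ p3 X@[(0,0)] terminal -1; root [(1,1)] d10
compare (O): move=-1 vs pass=+1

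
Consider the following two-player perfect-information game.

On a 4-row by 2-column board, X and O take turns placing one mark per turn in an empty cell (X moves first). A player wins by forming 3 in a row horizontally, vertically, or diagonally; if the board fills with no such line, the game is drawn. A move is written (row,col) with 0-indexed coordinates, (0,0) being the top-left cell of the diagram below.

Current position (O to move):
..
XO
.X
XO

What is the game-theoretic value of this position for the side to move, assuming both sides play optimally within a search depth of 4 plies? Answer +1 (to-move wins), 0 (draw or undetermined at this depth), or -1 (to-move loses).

p1 O@[../XO/.X/XO]: (0,0)[O./XO/.X/XO]-1 (0,1)[.O/XO/.X/XO]-1 (2,0)[../XO/OX/XO]+0*
p2 X@[../XO/OX/XO]: (0,0)[X./XO/OX/XO]+0* (0,1)[.X/XO/OX/XO]+0
p3 O@[X./XO/OX/XO]: (0,1)[XO/XO/OX/XO]+0*
p4 X@[XO/XO/OX/XO] terminal +0; root [../XO/.X/XO] d4

value(../XO/.X/XO, O) = 0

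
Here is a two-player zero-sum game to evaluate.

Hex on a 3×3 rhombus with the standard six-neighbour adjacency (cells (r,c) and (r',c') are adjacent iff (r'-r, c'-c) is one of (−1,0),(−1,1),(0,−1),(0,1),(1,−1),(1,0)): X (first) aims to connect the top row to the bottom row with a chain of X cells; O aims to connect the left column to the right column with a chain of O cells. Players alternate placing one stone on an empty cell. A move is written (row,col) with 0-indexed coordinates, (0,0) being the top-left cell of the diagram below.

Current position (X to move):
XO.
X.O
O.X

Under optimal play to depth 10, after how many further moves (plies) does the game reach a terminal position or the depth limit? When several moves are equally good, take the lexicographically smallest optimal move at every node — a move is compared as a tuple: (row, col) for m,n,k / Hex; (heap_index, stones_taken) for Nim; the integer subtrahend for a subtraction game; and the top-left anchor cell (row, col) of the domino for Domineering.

p1 X@[XO./X.O/O.X]: (0,2)[XOX/X.O/O.X]-1* (1,1)[XO./XXO/O.X]-1 (2,1)[XO./X.O/OXX]-1
p2 O@[XOX/X.O/O.X]: (1,1)[XOX/XOO/O.X]+1* (2,1)[XOX/X.O/OOX]+1
p3 X@[XOX/XOO/O.X] terminal -1; root [XO./X.O/O.X] d10

PV length from [XO./X.O/O.X]: 2 plies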